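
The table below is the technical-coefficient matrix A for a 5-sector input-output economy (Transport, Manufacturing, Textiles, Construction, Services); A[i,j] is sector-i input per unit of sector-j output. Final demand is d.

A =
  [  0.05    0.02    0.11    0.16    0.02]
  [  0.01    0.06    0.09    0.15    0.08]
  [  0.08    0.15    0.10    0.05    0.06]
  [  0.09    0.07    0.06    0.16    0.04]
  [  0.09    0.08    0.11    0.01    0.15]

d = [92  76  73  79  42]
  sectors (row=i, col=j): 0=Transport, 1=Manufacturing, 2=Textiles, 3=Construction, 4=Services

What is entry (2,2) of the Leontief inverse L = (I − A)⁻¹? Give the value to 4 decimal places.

Form M = I − A:
  [  0.95   -0.02   -0.11   -0.16   -0.02]
  [ -0.01    0.94   -0.09   -0.15   -0.08]
  [ -0.08   -0.15    0.90   -0.05   -0.06]
  [ -0.09   -0.07   -0.06    0.84   -0.04]
  [ -0.09   -0.08   -0.11   -0.01    0.85]
Leontief inverse L = M⁻¹:
  [  1.0942    0.0712    0.1630    0.2315    0.0548]
  [  0.0572    1.1161    0.1489    0.2206    0.1273]
  [  0.1237    0.2085    1.1695    0.1317    0.1113]
  [  0.1375    0.1222    0.1222    1.2467    0.0820]
  [  0.1389    0.1410    0.1840    0.0770    1.2096]
Total output x = L · d:
  x_0 = 1.0942·92 + 0.0712·76 + 0.1630·73 + 0.2315·79 + 0.0548·42 = 138.5710
  x_1 = 0.0572·92 + 1.1161·76 + 0.1489·73 + 0.2206·79 + 0.1273·42 = 123.7244
  x_2 = 0.1237·92 + 0.2085·76 + 1.1695·73 + 0.1317·79 + 0.1113·42 = 127.6809
  x_3 = 0.1375·92 + 0.1222·76 + 0.1222·73 + 1.2467·79 + 0.0820·42 = 132.7923
  x_4 = 0.1389·92 + 0.1410·76 + 0.1840·73 + 0.0770·79 + 1.2096·42 = 93.8143

L[2,2] = 1.1695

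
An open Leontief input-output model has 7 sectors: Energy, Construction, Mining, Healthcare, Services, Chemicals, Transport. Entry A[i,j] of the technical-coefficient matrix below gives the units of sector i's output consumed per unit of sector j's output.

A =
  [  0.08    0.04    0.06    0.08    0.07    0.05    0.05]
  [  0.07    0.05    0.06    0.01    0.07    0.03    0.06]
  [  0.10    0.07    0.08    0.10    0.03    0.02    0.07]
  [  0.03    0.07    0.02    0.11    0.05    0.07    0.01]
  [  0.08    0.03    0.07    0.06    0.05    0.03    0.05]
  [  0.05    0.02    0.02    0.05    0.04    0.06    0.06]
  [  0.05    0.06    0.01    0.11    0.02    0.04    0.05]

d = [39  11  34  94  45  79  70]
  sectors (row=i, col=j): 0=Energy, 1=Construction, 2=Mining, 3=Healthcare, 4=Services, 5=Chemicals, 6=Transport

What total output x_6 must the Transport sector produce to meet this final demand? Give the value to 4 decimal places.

Form M = I − A:
  [  0.92   -0.04   -0.06   -0.08   -0.07   -0.05   -0.05]
  [ -0.07    0.95   -0.06   -0.01   -0.07   -0.03   -0.06]
  [ -0.10   -0.07    0.92   -0.10   -0.03   -0.02   -0.07]
  [ -0.03   -0.07   -0.02    0.89   -0.05   -0.07   -0.01]
  [ -0.08   -0.03   -0.07   -0.06    0.95   -0.03   -0.05]
  [ -0.05   -0.02   -0.02   -0.05   -0.04    0.94   -0.06]
  [ -0.05   -0.06   -0.01   -0.11   -0.02   -0.04    0.95]
Leontief inverse L = M⁻¹:
  [  1.1248    0.0742    0.0916    0.1340    0.1034    0.0809    0.0826]
  [  0.1094    1.0774    0.0880    0.0524    0.0971    0.0529    0.0893]
  [  0.1493    0.1102    1.1148    0.1605    0.0673    0.0538    0.1056]
  [  0.0637    0.0974    0.0440    1.1505    0.0786    0.0971    0.0351]
  [  0.1200    0.0605    0.0983    0.1081    1.0788    0.0562    0.0788]
  [  0.0790    0.0426    0.0390    0.0871    0.0621    1.0822    0.0822]
  [  0.0809    0.0875    0.0309    0.1512    0.0467    0.0662    1.0729]
Total output x = L · d:
  x_0 = 1.1248·39 + 0.0742·11 + 0.0916·34 + 0.1340·94 + 0.1034·45 + 0.0809·79 + 0.0826·70 = 77.2231
  x_1 = 0.1094·39 + 1.0774·11 + 0.0880·34 + 0.0524·94 + 0.0971·45 + 0.0529·79 + 0.0893·70 = 38.8345
  x_2 = 0.1493·39 + 0.1102·11 + 1.1148·34 + 0.1605·94 + 0.0673·45 + 0.0538·79 + 0.1056·70 = 74.6927
  x_3 = 0.0637·39 + 0.0974·11 + 0.0440·34 + 1.1505·94 + 0.0786·45 + 0.0971·79 + 0.0351·70 = 126.8676
  x_4 = 0.1200·39 + 0.0605·11 + 0.0983·34 + 0.1081·94 + 1.0788·45 + 0.0562·79 + 0.0788·70 = 77.3551
  x_5 = 0.0790·39 + 0.0426·11 + 0.0390·34 + 0.0871·94 + 0.0621·45 + 1.0822·79 + 0.0822·70 = 107.1045
  x_6 = 0.0809·39 + 0.0875·11 + 0.0309·34 + 0.1512·94 + 0.0467·45 + 0.0662·79 + 1.0729·70 = 101.8157

101.8157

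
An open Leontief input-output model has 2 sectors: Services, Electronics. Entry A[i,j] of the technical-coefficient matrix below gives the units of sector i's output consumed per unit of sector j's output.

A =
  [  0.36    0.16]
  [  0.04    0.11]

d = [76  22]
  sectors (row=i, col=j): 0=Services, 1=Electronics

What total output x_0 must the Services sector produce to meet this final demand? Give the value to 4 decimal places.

126.3494

Form M = I − A:
  [  0.64   -0.16]
  [ -0.04    0.89]
Leontief inverse L = M⁻¹:
  [  1.5803    0.2841]
  [  0.0710    1.1364]
Total output x = L · d:
  x_0 = 1.5803·76 + 0.2841·22 = 126.3494
  x_1 = 0.0710·76 + 1.1364·22 = 30.3977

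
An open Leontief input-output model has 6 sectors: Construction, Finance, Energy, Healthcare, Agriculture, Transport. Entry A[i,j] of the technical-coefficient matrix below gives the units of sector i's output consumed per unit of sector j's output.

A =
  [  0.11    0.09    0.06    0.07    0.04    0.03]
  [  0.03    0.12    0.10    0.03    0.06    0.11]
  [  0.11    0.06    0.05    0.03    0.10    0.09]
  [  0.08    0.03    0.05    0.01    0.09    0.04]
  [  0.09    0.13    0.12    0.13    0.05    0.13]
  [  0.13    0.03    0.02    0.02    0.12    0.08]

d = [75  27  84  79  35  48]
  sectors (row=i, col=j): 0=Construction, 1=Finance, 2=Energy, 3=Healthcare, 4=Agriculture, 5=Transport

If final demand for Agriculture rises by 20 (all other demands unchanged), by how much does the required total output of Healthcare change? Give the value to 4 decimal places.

2.5929

Form M = I − A:
  [  0.89   -0.09   -0.06   -0.07   -0.04   -0.03]
  [ -0.03    0.88   -0.10   -0.03   -0.06   -0.11]
  [ -0.11   -0.06    0.95   -0.03   -0.10   -0.09]
  [ -0.08   -0.03   -0.05    0.99   -0.09   -0.04]
  [ -0.09   -0.13   -0.12   -0.13    0.95   -0.13]
  [ -0.13   -0.03   -0.02   -0.02   -0.12    0.92]
Leontief inverse L = M⁻¹:
  [  1.1727    0.1471    0.1082    0.1042    0.0905    0.0837]
  [  0.1041    1.1844    0.1544    0.0680    0.1247    0.1807]
  [  0.1861    0.1256    1.1048    0.0744    0.1587    0.1548]
  [  0.1332    0.0774    0.0897    1.0433    0.1296    0.0860]
  [  0.1946    0.2150    0.1930    0.1802    1.1396    0.2198]
  [  0.2014    0.0919    0.0715    0.0647    0.1718    1.1386]
Total output x = L · d:
  x_0 = 1.1727·75 + 0.1471·27 + 0.1082·84 + 0.1042·79 + 0.0905·35 + 0.0837·48 = 116.4353
  x_1 = 0.1041·75 + 1.1844·27 + 0.1544·84 + 0.0680·79 + 0.1247·35 + 0.1807·48 = 71.1637
  x_2 = 0.1861·75 + 0.1256·27 + 1.1048·84 + 0.0744·79 + 0.1587·35 + 0.1548·48 = 129.0217
  x_3 = 0.1332·75 + 0.0774·27 + 0.0897·84 + 1.0433·79 + 0.1296·35 + 0.0860·48 = 110.6984
  x_4 = 0.1946·75 + 0.2150·27 + 0.1930·84 + 0.1802·79 + 1.1396·35 + 0.2198·48 = 101.2862
  x_5 = 0.2014·75 + 0.0919·27 + 0.0715·84 + 0.0647·79 + 0.1718·35 + 1.1386·48 = 89.3698
Δx_3 = L[3,4] · Δd_4 = 0.1296 · 20 = 2.5929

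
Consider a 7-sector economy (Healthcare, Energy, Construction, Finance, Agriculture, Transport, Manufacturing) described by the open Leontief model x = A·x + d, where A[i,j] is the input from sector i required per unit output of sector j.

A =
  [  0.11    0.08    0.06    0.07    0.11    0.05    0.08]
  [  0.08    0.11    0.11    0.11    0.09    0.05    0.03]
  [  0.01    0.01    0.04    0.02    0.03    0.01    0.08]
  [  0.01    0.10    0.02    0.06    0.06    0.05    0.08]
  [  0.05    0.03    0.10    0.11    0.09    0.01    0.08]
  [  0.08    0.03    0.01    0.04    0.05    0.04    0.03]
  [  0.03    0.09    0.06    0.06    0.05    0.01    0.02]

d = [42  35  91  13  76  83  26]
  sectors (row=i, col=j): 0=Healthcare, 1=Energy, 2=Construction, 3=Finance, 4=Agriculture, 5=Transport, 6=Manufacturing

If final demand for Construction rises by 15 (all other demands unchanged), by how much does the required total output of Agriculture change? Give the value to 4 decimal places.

Form M = I − A:
  [  0.89   -0.08   -0.06   -0.07   -0.11   -0.05   -0.08]
  [ -0.08    0.89   -0.11   -0.11   -0.09   -0.05   -0.03]
  [ -0.01   -0.01    0.96   -0.02   -0.03   -0.01   -0.08]
  [ -0.01   -0.10   -0.02    0.94   -0.06   -0.05   -0.08]
  [ -0.05   -0.03   -0.10   -0.11    0.91   -0.01   -0.08]
  [ -0.08   -0.03   -0.01   -0.04   -0.05    0.96   -0.03]
  [ -0.03   -0.09   -0.06   -0.06   -0.05   -0.01    0.98]
Leontief inverse L = M⁻¹:
  [  1.1614    0.1440    0.1201    0.1391    0.1797    0.0798    0.1375]
  [  0.1287    1.1743    0.1693    0.1784    0.1585    0.0815    0.0903]
  [  0.0227    0.0306    1.0589    0.0406    0.0496    0.0174    0.0971]
  [  0.0424    0.1464    0.0613    1.1080    0.1048    0.0705    0.1141]
  [  0.0819    0.0796    0.1448    0.1615    1.1409    0.0316    0.1282]
  [  0.1088    0.0633    0.0394    0.0753    0.0870    1.0565    0.0596]
  [  0.0566    0.1278    0.0956    0.1000    0.0886    0.0277    1.0530]
Total output x = L · d:
  x_0 = 1.1614·42 + 0.1440·35 + 0.1201·91 + 0.1391·13 + 0.1797·76 + 0.0798·83 + 0.1375·26 = 90.4113
  x_1 = 0.1287·42 + 1.1743·35 + 0.1693·91 + 0.1784·13 + 0.1585·76 + 0.0815·83 + 0.0903·26 = 85.3940
  x_2 = 0.0227·42 + 0.0306·35 + 1.0589·91 + 0.0406·13 + 0.0496·76 + 0.0174·83 + 0.0971·26 = 106.6554
  x_3 = 0.0424·42 + 0.1464·35 + 0.0613·91 + 1.1080·13 + 0.1048·76 + 0.0705·83 + 0.1141·26 = 43.6672
  x_4 = 0.0819·42 + 0.0796·35 + 0.1448·91 + 0.1615·13 + 1.1409·76 + 0.0316·83 + 0.1282·26 = 114.1586
  x_5 = 0.1088·42 + 0.0633·35 + 0.0394·91 + 0.0753·13 + 0.0870·76 + 1.0565·83 + 0.0596·26 = 107.2018
  x_6 = 0.0566·42 + 0.1278·35 + 0.0956·91 + 0.1000·13 + 0.0886·76 + 0.0277·83 + 1.0530·26 = 53.2623
Δx_4 = L[4,2] · Δd_2 = 0.1448 · 15 = 2.1718

2.1718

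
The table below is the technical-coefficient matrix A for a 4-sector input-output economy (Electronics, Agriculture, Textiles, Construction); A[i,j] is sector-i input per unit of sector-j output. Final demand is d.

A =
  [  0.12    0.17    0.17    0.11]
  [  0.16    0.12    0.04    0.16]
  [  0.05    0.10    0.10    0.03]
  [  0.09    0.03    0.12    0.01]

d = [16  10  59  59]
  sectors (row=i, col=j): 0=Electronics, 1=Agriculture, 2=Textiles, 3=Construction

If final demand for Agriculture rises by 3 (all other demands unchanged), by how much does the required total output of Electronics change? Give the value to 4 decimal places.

Form M = I − A:
  [  0.88   -0.17   -0.17   -0.11]
  [ -0.16    0.88   -0.04   -0.16]
  [ -0.05   -0.10    0.90   -0.03]
  [ -0.09   -0.03   -0.12    0.99]
Leontief inverse L = M⁻¹:
  [  1.2203    0.2726    0.2677    0.1878]
  [  0.2502    1.2073    0.1312    0.2269]
  [  0.0999    0.1519    1.1461    0.0704]
  [  0.1306    0.0798    0.1672    1.0426]
Total output x = L · d:
  x_0 = 1.2203·16 + 0.2726·10 + 0.2677·59 + 0.1878·59 = 49.1199
  x_1 = 0.2502·16 + 1.2073·10 + 0.1312·59 + 0.2269·59 = 37.2018
  x_2 = 0.0999·16 + 0.1519·10 + 1.1461·59 + 0.0704·59 = 74.8935
  x_3 = 0.1306·16 + 0.0798·10 + 0.1672·59 + 1.0426·59 = 74.2667
Δx_0 = L[0,1] · Δd_1 = 0.2726 · 3 = 0.8177

0.8177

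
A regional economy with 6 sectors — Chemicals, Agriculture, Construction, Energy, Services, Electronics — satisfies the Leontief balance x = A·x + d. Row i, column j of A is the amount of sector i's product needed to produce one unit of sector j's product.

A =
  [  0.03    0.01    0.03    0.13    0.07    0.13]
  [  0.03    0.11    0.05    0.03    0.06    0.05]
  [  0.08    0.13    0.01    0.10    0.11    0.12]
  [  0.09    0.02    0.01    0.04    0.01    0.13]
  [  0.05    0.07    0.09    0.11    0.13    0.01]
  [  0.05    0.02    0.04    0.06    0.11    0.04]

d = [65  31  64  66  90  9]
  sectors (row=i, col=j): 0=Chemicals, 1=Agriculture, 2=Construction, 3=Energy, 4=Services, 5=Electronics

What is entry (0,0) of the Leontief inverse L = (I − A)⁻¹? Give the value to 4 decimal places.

Form M = I − A:
  [  0.97   -0.01   -0.03   -0.13   -0.07   -0.13]
  [ -0.03    0.89   -0.05   -0.03   -0.06   -0.05]
  [ -0.08   -0.13    0.99   -0.10   -0.11   -0.12]
  [ -0.09   -0.02   -0.01    0.96   -0.01   -0.13]
  [ -0.05   -0.07   -0.09   -0.11    0.87   -0.01]
  [ -0.05   -0.02   -0.04   -0.06   -0.11    0.96]
Leontief inverse L = M⁻¹:
  [  1.0683    0.0373    0.0542    0.1764    0.1200    0.1785]
  [  0.0578    1.1467    0.0734    0.0688    0.1048    0.0871]
  [  0.1257    0.1764    1.0481    0.1636    0.1796    0.1812]
  [  0.1145    0.0371    0.0274    1.0772    0.0488    0.1672]
  [  0.0944    0.1179    0.1216    0.1700    1.1913    0.0696]
  [  0.0801    0.0490    0.0637    0.1042    0.1555    1.0788]
Total output x = L · d:
  x_0 = 1.0683·65 + 0.0373·31 + 0.0542·64 + 0.1764·66 + 0.1200·90 + 0.1785·9 = 98.1081
  x_1 = 0.0578·65 + 1.1467·31 + 0.0734·64 + 0.0688·66 + 0.1048·90 + 0.0871·9 = 58.7598
  x_2 = 0.1257·65 + 0.1764·31 + 1.0481·64 + 0.1636·66 + 0.1796·90 + 0.1812·9 = 109.3102
  x_3 = 0.1145·65 + 0.0371·31 + 0.0274·64 + 1.0772·66 + 0.0488·90 + 0.1672·9 = 87.3372
  x_4 = 0.0944·65 + 0.1179·31 + 0.1216·64 + 0.1700·66 + 1.1913·90 + 0.0696·9 = 136.6407
  x_5 = 0.0801·65 + 0.0490·31 + 0.0637·64 + 0.1042·66 + 0.1555·90 + 1.0788·9 = 41.3789

L[0,0] = 1.0683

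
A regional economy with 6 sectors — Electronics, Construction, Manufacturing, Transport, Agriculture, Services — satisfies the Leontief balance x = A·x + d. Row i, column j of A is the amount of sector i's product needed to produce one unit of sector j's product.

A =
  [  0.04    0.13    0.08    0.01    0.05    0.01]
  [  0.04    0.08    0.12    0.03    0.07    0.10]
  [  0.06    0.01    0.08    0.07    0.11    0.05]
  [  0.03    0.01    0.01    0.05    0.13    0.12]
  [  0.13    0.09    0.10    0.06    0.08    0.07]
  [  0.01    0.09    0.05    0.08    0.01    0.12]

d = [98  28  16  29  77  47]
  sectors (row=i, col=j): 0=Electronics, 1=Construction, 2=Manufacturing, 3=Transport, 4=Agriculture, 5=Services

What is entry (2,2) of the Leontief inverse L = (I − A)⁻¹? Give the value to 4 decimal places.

L[2,2] = 1.1262

Form M = I − A:
  [  0.96   -0.13   -0.08   -0.01   -0.05   -0.01]
  [ -0.04    0.92   -0.12   -0.03   -0.07   -0.10]
  [ -0.06   -0.01    0.92   -0.07   -0.11   -0.05]
  [ -0.03   -0.01   -0.01    0.95   -0.13   -0.12]
  [ -0.13   -0.09   -0.10   -0.06    0.92   -0.07]
  [ -0.01   -0.09   -0.05   -0.08   -0.01    0.88]
Leontief inverse L = M⁻¹:
  [  1.0707    0.1670    0.1280    0.0360    0.0918    0.0506]
  [  0.0786    1.1283    0.1767    0.0706    0.1229    0.1586]
  [  0.0985    0.0525    1.1262    0.1040    0.1598    0.0980]
  [  0.0641    0.0547    0.0521    1.0840    0.1689    0.1712]
  [  0.1764    0.1529    0.1681    0.1026    1.1442    0.1339]
  [  0.0336    0.1270    0.0902    0.1132    0.0511    1.1758]
Total output x = L · d:
  x_0 = 1.0707·98 + 0.1670·28 + 0.1280·16 + 0.0360·29 + 0.0918·77 + 0.0506·47 = 122.1531
  x_1 = 0.0786·98 + 1.1283·28 + 0.1767·16 + 0.0706·29 + 0.1229·77 + 0.1586·47 = 61.0861
  x_2 = 0.0985·98 + 0.0525·28 + 1.1262·16 + 0.1040·29 + 0.1598·77 + 0.0980·47 = 49.0626
  x_3 = 0.0641·98 + 0.0547·28 + 0.0521·16 + 1.0840·29 + 0.1689·77 + 0.1712·47 = 61.1278
  x_4 = 0.1764·98 + 0.1529·28 + 0.1681·16 + 0.1026·29 + 1.1442·77 + 0.1339·47 = 121.6365
  x_5 = 0.0336·98 + 0.1270·28 + 0.0902·16 + 0.1132·29 + 0.0511·77 + 1.1758·47 = 70.7716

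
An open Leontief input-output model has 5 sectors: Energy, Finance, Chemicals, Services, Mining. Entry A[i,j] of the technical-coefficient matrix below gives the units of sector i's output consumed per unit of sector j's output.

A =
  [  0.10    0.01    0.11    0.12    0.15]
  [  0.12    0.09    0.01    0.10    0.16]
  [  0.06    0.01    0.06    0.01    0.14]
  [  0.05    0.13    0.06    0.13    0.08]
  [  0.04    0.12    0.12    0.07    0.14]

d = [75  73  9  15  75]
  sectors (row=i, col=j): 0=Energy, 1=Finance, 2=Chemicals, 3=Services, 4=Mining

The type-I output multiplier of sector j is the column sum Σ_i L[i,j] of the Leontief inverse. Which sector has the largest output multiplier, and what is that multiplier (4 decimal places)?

Mining (2.1966)

Form M = I − A:
  [  0.90   -0.01   -0.11   -0.12   -0.15]
  [ -0.12    0.91   -0.01   -0.10   -0.16]
  [ -0.06   -0.01    0.94   -0.01   -0.14]
  [ -0.05   -0.13   -0.06    0.87   -0.08]
  [ -0.04   -0.12   -0.12   -0.07    0.86]
Leontief inverse L = M⁻¹:
  [  1.1558    0.0768    0.1819    0.1915    0.2633]
  [  0.1832    1.1646    0.0811    0.1825    0.2788]
  [  0.0919    0.0475    1.1048    0.0477    0.2092]
  [  0.1094    0.1991    0.1156    1.2038    0.1869]
  [  0.1011    0.1889    0.1833    0.1390    1.2583]
Total output x = L · d:
  x_0 = 1.1558·75 + 0.0768·73 + 0.1819·9 + 0.1915·15 + 0.2633·75 = 116.5501
  x_1 = 0.1832·75 + 1.1646·73 + 0.0811·9 + 0.1825·15 + 0.2788·75 = 123.1385
  x_2 = 0.0919·75 + 0.0475·73 + 1.1048·9 + 0.0477·15 + 0.2092·75 = 36.7132
  x_3 = 0.1094·75 + 0.1991·73 + 0.1156·9 + 1.2038·15 + 0.1869·75 = 55.8584
  x_4 = 0.1011·75 + 0.1889·73 + 0.1833·9 + 0.1390·15 + 1.2583·75 = 119.4818
Output multipliers (column sums of L):
  Energy: 1.6415
  Finance: 1.6770
  Chemicals: 1.6668
  Services: 1.7645
  Mining: 2.1966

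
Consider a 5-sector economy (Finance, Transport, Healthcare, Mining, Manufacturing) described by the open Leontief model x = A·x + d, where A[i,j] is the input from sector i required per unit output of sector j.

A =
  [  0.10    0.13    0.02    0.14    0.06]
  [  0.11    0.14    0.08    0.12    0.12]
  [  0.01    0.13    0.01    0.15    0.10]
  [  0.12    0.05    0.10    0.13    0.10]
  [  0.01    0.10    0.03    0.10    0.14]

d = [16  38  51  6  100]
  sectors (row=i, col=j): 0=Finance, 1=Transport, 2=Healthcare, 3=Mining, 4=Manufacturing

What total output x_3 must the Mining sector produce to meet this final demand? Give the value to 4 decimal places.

Form M = I − A:
  [  0.90   -0.13   -0.02   -0.14   -0.06]
  [ -0.11    0.86   -0.08   -0.12   -0.12]
  [ -0.01   -0.13    0.99   -0.15   -0.10]
  [ -0.12   -0.05   -0.10    0.87   -0.10]
  [ -0.01   -0.10   -0.03   -0.10    0.86]
Leontief inverse L = M⁻¹:
  [  1.1736    0.2200    0.0711    0.2487    0.1498]
  [  0.1914    1.2546    0.1381    0.2546    0.2341]
  [  0.0716    0.2065    1.0585    0.2438    0.1852]
  [  0.1880    0.1460    0.1476    1.2478    0.1957]
  [  0.0603    0.1726    0.0710    0.1861    1.2210]
Total output x = L · d:
  x_0 = 1.1736·16 + 0.2200·38 + 0.0711·51 + 0.2487·6 + 0.1498·100 = 47.2374
  x_1 = 0.1914·16 + 1.2546·38 + 0.1381·51 + 0.2546·6 + 0.2341·100 = 82.7132
  x_2 = 0.0716·16 + 0.2065·38 + 1.0585·51 + 0.2438·6 + 0.1852·100 = 82.9621
  x_3 = 0.1880·16 + 0.1460·38 + 0.1476·51 + 1.2478·6 + 0.1957·100 = 43.1449
  x_4 = 0.0603·16 + 0.1726·38 + 0.0710·51 + 0.1861·6 + 1.2210·100 = 134.3570

43.1449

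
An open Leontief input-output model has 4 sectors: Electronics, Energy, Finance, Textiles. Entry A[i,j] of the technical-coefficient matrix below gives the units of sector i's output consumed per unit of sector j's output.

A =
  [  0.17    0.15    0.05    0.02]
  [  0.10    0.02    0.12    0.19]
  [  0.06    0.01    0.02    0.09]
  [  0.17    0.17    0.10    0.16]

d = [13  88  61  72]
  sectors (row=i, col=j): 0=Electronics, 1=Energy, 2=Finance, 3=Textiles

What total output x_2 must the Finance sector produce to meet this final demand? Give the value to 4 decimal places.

78.4513

Form M = I − A:
  [  0.83   -0.15   -0.05   -0.02]
  [ -0.10    0.98   -0.12   -0.19]
  [ -0.06   -0.01    0.98   -0.09]
  [ -0.17   -0.17   -0.10    0.84]
Leontief inverse L = M⁻¹:
  [  1.2550    0.2083    0.0985    0.0875]
  [  0.2008    1.1001    0.1727    0.2721]
  [  0.1071    0.0488    1.0447    0.1255]
  [  0.3074    0.2706    0.1792    1.2782]
Total output x = L · d:
  x_0 = 1.2550·13 + 0.2083·88 + 0.0985·61 + 0.0875·72 = 46.9520
  x_1 = 0.2008·13 + 1.1001·88 + 0.1727·61 + 0.2721·72 = 129.5473
  x_2 = 0.1071·13 + 0.0488·88 + 1.0447·61 + 0.1255·72 = 78.4513
  x_3 = 0.3074·13 + 0.2706·88 + 0.1792·61 + 1.2782·72 = 130.7738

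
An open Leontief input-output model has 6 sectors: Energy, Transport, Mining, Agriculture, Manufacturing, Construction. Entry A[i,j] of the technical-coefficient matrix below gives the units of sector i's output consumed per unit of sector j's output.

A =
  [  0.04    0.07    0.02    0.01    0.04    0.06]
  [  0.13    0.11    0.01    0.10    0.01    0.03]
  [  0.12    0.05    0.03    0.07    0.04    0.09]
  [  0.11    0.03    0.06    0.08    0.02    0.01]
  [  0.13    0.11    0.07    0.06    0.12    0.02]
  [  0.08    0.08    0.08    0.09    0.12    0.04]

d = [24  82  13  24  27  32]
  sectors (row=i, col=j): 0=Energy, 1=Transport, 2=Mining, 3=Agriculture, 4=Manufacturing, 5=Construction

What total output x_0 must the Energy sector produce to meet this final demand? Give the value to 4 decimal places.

39.8247

Form M = I − A:
  [  0.96   -0.07   -0.02   -0.01   -0.04   -0.06]
  [ -0.13    0.89   -0.01   -0.10   -0.01   -0.03]
  [ -0.12   -0.05    0.97   -0.07   -0.04   -0.09]
  [ -0.11   -0.03   -0.06    0.92   -0.02   -0.01]
  [ -0.13   -0.11   -0.07   -0.06    0.88   -0.02]
  [ -0.08   -0.08   -0.08   -0.09   -0.12    0.96]
Leontief inverse L = M⁻¹:
  [  1.0793    0.1028    0.0364    0.0372    0.0631    0.0758]
  [  0.1846    1.1533    0.0309    0.1370    0.0332    0.0526]
  [  0.1777    0.0968    1.0574    0.1092    0.0755    0.1160]
  [  0.1530    0.0615    0.0778    1.1069    0.0406    0.0311]
  [  0.2107    0.1744    0.1012    0.1100    1.1623    0.0535]
  [  0.1608    0.1403    0.1137    0.1411    0.1634    1.0716]
Total output x = L · d:
  x_0 = 1.0793·24 + 0.1028·82 + 0.0364·13 + 0.0372·24 + 0.0631·27 + 0.0758·32 = 39.8247
  x_1 = 0.1846·24 + 1.1533·82 + 0.0309·13 + 0.1370·24 + 0.0332·27 + 0.0526·32 = 105.2710
  x_2 = 0.1777·24 + 0.0968·82 + 1.0574·13 + 0.1092·24 + 0.0755·27 + 0.1160·32 = 34.3197
  x_3 = 0.1530·24 + 0.0615·82 + 0.0778·13 + 1.1069·24 + 0.0406·27 + 0.0311·32 = 38.3865
  x_4 = 0.2107·24 + 0.1744·82 + 0.1012·13 + 0.1100·24 + 1.1623·27 + 0.0535·32 = 56.4106
  x_5 = 0.1608·24 + 0.1403·82 + 0.1137·13 + 0.1411·24 + 0.1634·27 + 1.0716·32 = 58.9347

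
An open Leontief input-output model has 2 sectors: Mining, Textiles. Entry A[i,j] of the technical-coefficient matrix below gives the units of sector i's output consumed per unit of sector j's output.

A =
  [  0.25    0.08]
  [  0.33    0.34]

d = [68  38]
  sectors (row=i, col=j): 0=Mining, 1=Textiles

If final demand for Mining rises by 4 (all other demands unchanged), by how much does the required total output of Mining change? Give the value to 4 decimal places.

Form M = I − A:
  [  0.75   -0.08]
  [ -0.33    0.66]
Leontief inverse L = M⁻¹:
  [  1.4085    0.1707]
  [  0.7042    1.6005]
Total output x = L · d:
  x_0 = 1.4085·68 + 0.1707·38 = 102.2621
  x_1 = 0.7042·68 + 1.6005·38 = 108.7068
Δx_0 = L[0,0] · Δd_0 = 1.4085 · 4 = 5.6338

5.6338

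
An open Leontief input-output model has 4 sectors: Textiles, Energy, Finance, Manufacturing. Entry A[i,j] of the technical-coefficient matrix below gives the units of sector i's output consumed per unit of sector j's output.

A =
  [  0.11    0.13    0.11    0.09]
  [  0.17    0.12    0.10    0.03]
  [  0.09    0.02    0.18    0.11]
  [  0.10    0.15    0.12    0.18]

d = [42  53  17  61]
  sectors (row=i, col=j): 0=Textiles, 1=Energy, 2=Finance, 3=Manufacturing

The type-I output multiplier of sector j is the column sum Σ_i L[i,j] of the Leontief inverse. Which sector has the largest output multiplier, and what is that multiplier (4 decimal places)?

Form M = I − A:
  [  0.89   -0.13   -0.11   -0.09]
  [ -0.17    0.88   -0.10   -0.03]
  [ -0.09   -0.02    0.82   -0.11]
  [ -0.10   -0.15   -0.12    0.82]
Leontief inverse L = M⁻¹:
  [  1.2043    0.2114    0.2120    0.1684]
  [  0.2592    1.1959    0.1950    0.0984]
  [  0.1679    0.0869    1.2809    0.1934]
  [  0.2188    0.2573    0.2490    1.2863]
Total output x = L · d:
  x_0 = 1.2043·42 + 0.2114·53 + 0.2120·17 + 0.1684·61 = 75.6608
  x_1 = 0.2592·42 + 1.1959·53 + 0.1950·17 + 0.0984·61 = 83.5808
  x_2 = 0.1679·42 + 0.0869·53 + 1.2809·17 + 0.1934·61 = 45.2304
  x_3 = 0.2188·42 + 0.2573·53 + 0.2490·17 + 1.2863·61 = 105.5254
Output multipliers (column sums of L):
  Textiles: 1.8502
  Energy: 1.7514
  Finance: 1.9369
  Manufacturing: 1.7465

Finance (1.9369)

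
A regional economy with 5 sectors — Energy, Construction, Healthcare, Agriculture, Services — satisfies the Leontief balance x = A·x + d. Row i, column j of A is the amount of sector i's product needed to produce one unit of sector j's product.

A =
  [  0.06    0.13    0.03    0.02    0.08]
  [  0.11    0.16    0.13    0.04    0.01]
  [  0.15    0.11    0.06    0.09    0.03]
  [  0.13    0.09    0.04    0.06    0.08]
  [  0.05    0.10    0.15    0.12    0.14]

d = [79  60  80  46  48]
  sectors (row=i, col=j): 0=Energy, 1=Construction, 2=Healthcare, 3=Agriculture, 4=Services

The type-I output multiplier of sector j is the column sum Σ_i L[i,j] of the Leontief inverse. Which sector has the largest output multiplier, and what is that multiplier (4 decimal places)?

Construction (2.0604)

Form M = I − A:
  [  0.94   -0.13   -0.03   -0.02   -0.08]
  [ -0.11    0.84   -0.13   -0.04   -0.01]
  [ -0.15   -0.11    0.94   -0.09   -0.03]
  [ -0.13   -0.09   -0.04    0.94   -0.08]
  [ -0.05   -0.10   -0.15   -0.12    0.86]
Leontief inverse L = M⁻¹:
  [  1.1147    0.2030    0.0842    0.0550    0.1141]
  [  0.1917    1.2595    0.1913    0.0820    0.0468]
  [  0.2239    0.2036    1.1165    0.1298    0.0742]
  [  0.1951    0.1759    0.0975    1.1009    0.1260]
  [  0.1534    0.2183    0.2355    0.1890    1.2054]
Total output x = L · d:
  x_0 = 1.1147·79 + 0.2030·60 + 0.0842·80 + 0.0550·46 + 0.1141·48 = 114.9842
  x_1 = 0.1917·79 + 1.2595·60 + 0.1913·80 + 0.0820·46 + 0.0468·48 = 112.0368
  x_2 = 0.2239·79 + 0.2036·60 + 1.1165·80 + 0.1298·46 + 0.0742·48 = 128.7564
  x_3 = 0.1951·79 + 0.1759·60 + 0.0975·80 + 1.1009·46 + 0.1260·48 = 90.4575
  x_4 = 0.1534·79 + 0.2183·60 + 0.2355·80 + 0.1890·46 + 1.2054·48 = 110.6061
Output multipliers (column sums of L):
  Energy: 1.8788
  Construction: 2.0604
  Healthcare: 1.7250
  Agriculture: 1.5566
  Services: 1.5665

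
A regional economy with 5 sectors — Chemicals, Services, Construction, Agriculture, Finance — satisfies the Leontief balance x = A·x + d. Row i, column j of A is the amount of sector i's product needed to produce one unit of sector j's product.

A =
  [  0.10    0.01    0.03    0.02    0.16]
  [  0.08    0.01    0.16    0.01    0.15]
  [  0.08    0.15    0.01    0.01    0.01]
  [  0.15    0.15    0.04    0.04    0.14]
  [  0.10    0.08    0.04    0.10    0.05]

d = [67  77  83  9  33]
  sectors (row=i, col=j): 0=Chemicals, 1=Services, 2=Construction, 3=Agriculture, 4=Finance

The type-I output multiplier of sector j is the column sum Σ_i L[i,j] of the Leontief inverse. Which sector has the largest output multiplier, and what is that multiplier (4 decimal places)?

Finance (1.8137)

Form M = I − A:
  [  0.90   -0.01   -0.03   -0.02   -0.16]
  [ -0.08    0.99   -0.16   -0.01   -0.15]
  [ -0.08   -0.15    0.99   -0.01   -0.01]
  [ -0.15   -0.15   -0.04    0.96   -0.14]
  [ -0.10   -0.08   -0.04   -0.10    0.95]
Leontief inverse L = M⁻¹:
  [  1.1505    0.0434    0.0522    0.0466    0.2080]
  [  0.1389    1.0611    0.1852    0.0365    0.1983]
  [  0.1180    0.1675    1.0441    0.0214    0.0605]
  [  0.2300    0.1973    0.0915    1.0733    0.2290]
  [  0.1620    0.1217    0.0747    0.1219    1.1179]
Total output x = L · d:
  x_0 = 1.1505·67 + 0.0434·77 + 0.0522·83 + 0.0466·9 + 0.2080·33 = 92.0402
  x_1 = 0.1389·67 + 1.0611·77 + 0.1852·83 + 0.0365·9 + 0.1983·33 = 113.2552
  x_2 = 0.1180·67 + 0.1675·77 + 1.0441·83 + 0.0214·9 + 0.0605·33 = 109.6462
  x_3 = 0.2300·67 + 0.1973·77 + 0.0915·83 + 1.0733·9 + 0.2290·33 = 55.4145
  x_4 = 0.1620·67 + 0.1217·77 + 0.0747·83 + 0.1219·9 + 1.1179·33 = 64.4123
Output multipliers (column sums of L):
  Chemicals: 1.7994
  Services: 1.5911
  Construction: 1.4476
  Agriculture: 1.2997
  Finance: 1.8137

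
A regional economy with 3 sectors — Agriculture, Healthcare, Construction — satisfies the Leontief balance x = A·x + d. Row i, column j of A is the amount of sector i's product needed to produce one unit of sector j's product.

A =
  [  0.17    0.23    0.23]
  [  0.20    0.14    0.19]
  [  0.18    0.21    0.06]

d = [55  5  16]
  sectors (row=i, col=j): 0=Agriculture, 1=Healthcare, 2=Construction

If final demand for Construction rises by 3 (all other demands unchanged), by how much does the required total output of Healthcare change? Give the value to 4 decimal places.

Form M = I − A:
  [  0.83   -0.23   -0.23]
  [ -0.20    0.86   -0.19]
  [ -0.18   -0.21    0.94]
Leontief inverse L = M⁻¹:
  [  1.4192    0.4885    0.4460]
  [  0.4104    1.3644    0.3762]
  [  0.3634    0.3983    1.2333]
Total output x = L · d:
  x_0 = 1.4192·55 + 0.4885·5 + 0.4460·16 = 87.6368
  x_1 = 0.4104·55 + 1.3644·5 + 0.3762·16 = 35.4104
  x_2 = 0.3634·55 + 0.3983·5 + 1.2333·16 = 41.7136
Δx_1 = L[1,2] · Δd_2 = 0.3762 · 3 = 1.1286

1.1286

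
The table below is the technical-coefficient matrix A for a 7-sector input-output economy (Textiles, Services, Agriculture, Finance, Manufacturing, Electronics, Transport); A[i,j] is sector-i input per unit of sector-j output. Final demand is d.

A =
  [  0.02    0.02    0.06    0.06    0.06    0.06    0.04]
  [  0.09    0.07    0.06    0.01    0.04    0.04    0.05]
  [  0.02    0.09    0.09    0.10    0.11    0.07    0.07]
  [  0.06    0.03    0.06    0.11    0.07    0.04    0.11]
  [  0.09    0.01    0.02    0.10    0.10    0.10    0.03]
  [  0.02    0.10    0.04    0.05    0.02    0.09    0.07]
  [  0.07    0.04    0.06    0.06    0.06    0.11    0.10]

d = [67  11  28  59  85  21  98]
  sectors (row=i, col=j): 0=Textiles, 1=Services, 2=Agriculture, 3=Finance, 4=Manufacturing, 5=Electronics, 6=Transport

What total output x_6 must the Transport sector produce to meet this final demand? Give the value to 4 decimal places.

146.3939

Form M = I − A:
  [  0.98   -0.02   -0.06   -0.06   -0.06   -0.06   -0.04]
  [ -0.09    0.93   -0.06   -0.01   -0.04   -0.04   -0.05]
  [ -0.02   -0.09    0.91   -0.10   -0.11   -0.07   -0.07]
  [ -0.06   -0.03   -0.06    0.89   -0.07   -0.04   -0.11]
  [ -0.09   -0.01   -0.02   -0.10    0.90   -0.10   -0.03]
  [ -0.02   -0.10   -0.04   -0.05   -0.02    0.91   -0.07]
  [ -0.07   -0.04   -0.06   -0.06   -0.06   -0.11    0.90]
Leontief inverse L = M⁻¹:
  [  1.0503    0.0505    0.0915    0.1041    0.0992    0.1037    0.0807]
  [  0.1219    1.1028    0.0956    0.0513    0.0807    0.0858    0.0898]
  [  0.0759    0.1411    1.1439    0.1725    0.1769    0.1429    0.1383]
  [  0.1071    0.0709    0.1081    1.1758    0.1289    0.1053    0.1733]
  [  0.1302    0.0468    0.0600    0.1599    1.1507    0.1588    0.0833]
  [  0.0574    0.1401    0.0784    0.0930    0.0601    1.1399    0.1185]
  [  0.1150    0.0873    0.1084    0.1223    0.1158    0.1783    1.1622]
Total output x = L · d:
  x_0 = 1.0503·67 + 0.0505·11 + 0.0915·28 + 0.1041·59 + 0.0992·85 + 0.1037·21 + 0.0807·98 = 98.1473
  x_1 = 0.1219·67 + 1.1028·11 + 0.0956·28 + 0.0513·59 + 0.0807·85 + 0.0858·21 + 0.0898·98 = 43.4618
  x_2 = 0.0759·67 + 0.1411·11 + 1.1439·28 + 0.1725·59 + 0.1769·85 + 0.1429·21 + 0.1383·98 = 80.4347
  x_3 = 0.1071·67 + 0.0709·11 + 0.1081·28 + 1.1758·59 + 0.1289·85 + 0.1053·21 + 0.1733·98 = 110.5025
  x_4 = 0.1302·67 + 0.0468·11 + 0.0600·28 + 0.1599·59 + 1.1507·85 + 0.1588·21 + 0.0833·98 = 129.6571
  x_5 = 0.0574·67 + 0.1401·11 + 0.0784·28 + 0.0930·59 + 0.0601·85 + 1.1399·21 + 0.1185·98 = 53.7279
  x_6 = 0.1150·67 + 0.0873·11 + 0.1084·28 + 0.1223·59 + 0.1158·85 + 0.1783·21 + 1.1622·98 = 146.3939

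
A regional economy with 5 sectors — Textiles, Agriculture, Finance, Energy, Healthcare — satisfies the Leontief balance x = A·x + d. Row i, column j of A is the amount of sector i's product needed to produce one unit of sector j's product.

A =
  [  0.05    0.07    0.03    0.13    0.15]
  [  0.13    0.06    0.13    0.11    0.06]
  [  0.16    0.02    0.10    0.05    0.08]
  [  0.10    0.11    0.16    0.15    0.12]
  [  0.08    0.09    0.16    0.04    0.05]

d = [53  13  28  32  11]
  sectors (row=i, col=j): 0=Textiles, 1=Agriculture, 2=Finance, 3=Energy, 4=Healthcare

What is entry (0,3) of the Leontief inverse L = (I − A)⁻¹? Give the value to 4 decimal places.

Form M = I − A:
  [  0.95   -0.07   -0.03   -0.13   -0.15]
  [ -0.13    0.94   -0.13   -0.11   -0.06]
  [ -0.16   -0.02    0.90   -0.05   -0.08]
  [ -0.10   -0.11   -0.16    0.85   -0.12]
  [ -0.08   -0.09   -0.16   -0.04    0.95]
Leontief inverse L = M⁻¹:
  [  1.1345    0.1334    0.1343    0.2093    0.2253]
  [  0.2269    1.1237    0.2326    0.2009    0.1518]
  [  0.2343    0.0717    1.1787    0.1218    0.1562]
  [  0.2304    0.1941    0.3023    1.2656    0.2340]
  [  0.1662    0.1379    0.2446    0.1105    1.1221]
Total output x = L · d:
  x_0 = 1.1345·53 + 0.1334·13 + 0.1343·28 + 0.2093·32 + 0.2253·11 = 74.8010
  x_1 = 0.2269·53 + 1.1237·13 + 0.2326·28 + 0.2009·32 + 0.1518·11 = 41.2446
  x_2 = 0.2343·53 + 0.0717·13 + 1.1787·28 + 0.1218·32 + 0.1562·11 = 51.9700
  x_3 = 0.2304·53 + 0.1941·13 + 0.3023·28 + 1.2656·32 + 0.2340·11 = 66.2725
  x_4 = 0.1662·53 + 0.1379·13 + 0.2446·28 + 0.1105·32 + 1.1221·11 = 33.3286

L[0,3] = 0.2093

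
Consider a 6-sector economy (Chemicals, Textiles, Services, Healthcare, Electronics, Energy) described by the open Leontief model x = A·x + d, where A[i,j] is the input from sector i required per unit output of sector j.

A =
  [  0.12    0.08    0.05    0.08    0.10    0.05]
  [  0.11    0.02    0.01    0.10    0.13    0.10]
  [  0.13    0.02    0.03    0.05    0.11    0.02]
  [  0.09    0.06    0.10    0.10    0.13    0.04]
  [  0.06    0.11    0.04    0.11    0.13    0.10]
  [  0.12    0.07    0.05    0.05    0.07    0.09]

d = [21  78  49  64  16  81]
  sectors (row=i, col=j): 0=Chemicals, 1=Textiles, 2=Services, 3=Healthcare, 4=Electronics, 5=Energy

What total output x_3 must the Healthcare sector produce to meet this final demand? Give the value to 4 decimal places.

Form M = I − A:
  [  0.88   -0.08   -0.05   -0.08   -0.10   -0.05]
  [ -0.11    0.98   -0.01   -0.10   -0.13   -0.10]
  [ -0.13   -0.02    0.97   -0.05   -0.11   -0.02]
  [ -0.09   -0.06   -0.10    0.90   -0.13   -0.04]
  [ -0.06   -0.11   -0.04   -0.11    0.87   -0.10]
  [ -0.12   -0.07   -0.05   -0.05   -0.07    0.91]
Leontief inverse L = M⁻¹:
  [  1.2142    0.1422    0.0950    0.1605    0.2060    0.1141]
  [  0.2013    1.0870    0.0582    0.1796    0.2331    0.1653]
  [  0.1999    0.0711    1.0649    0.1119    0.1904    0.0681]
  [  0.1904    0.1264    0.1490    1.1863    0.2455    0.1067]
  [  0.1666    0.1811    0.0922    0.2029    1.2519    0.1776]
  [  0.2099    0.1271    0.0908    0.1219    0.1653    1.1499]
Total output x = L · d:
  x_0 = 1.2142·21 + 0.1422·78 + 0.0950·49 + 0.1605·64 + 0.2060·16 + 0.1141·81 = 64.0513
  x_1 = 0.2013·21 + 1.0870·78 + 0.0582·49 + 0.1796·64 + 0.2331·16 + 0.1653·81 = 120.4741
  x_2 = 0.1999·21 + 0.0711·78 + 1.0649·49 + 0.1119·64 + 0.1904·16 + 0.0681·81 = 77.6451
  x_3 = 0.1904·21 + 0.1264·78 + 0.1490·49 + 1.1863·64 + 0.2455·16 + 0.1067·81 = 109.6582
  x_4 = 0.1666·21 + 0.1811·78 + 0.0922·49 + 0.2029·64 + 1.2519·16 + 0.1776·81 = 69.5402
  x_5 = 0.2099·21 + 0.1271·78 + 0.0908·49 + 0.1219·64 + 0.1653·16 + 1.1499·81 = 122.3652

109.6582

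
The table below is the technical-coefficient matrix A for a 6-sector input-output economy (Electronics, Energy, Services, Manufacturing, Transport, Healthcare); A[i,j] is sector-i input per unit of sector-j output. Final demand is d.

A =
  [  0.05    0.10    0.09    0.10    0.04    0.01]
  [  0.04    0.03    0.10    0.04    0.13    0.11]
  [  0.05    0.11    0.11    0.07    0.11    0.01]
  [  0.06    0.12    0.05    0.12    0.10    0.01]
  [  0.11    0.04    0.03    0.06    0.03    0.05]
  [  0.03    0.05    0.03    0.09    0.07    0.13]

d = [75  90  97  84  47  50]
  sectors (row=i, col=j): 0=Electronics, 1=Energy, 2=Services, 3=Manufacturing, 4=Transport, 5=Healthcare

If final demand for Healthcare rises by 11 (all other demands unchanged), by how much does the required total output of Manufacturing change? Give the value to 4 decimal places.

0.5291

Form M = I − A:
  [  0.95   -0.10   -0.09   -0.10   -0.04   -0.01]
  [ -0.04    0.97   -0.10   -0.04   -0.13   -0.11]
  [ -0.05   -0.11    0.89   -0.07   -0.11   -0.01]
  [ -0.06   -0.12   -0.05    0.88   -0.10   -0.01]
  [ -0.11   -0.04   -0.03   -0.06    0.97   -0.05]
  [ -0.03   -0.05   -0.03   -0.09   -0.07    0.87]
Leontief inverse L = M⁻¹:
  [  1.0890    0.1534    0.1407    0.1529    0.1002    0.0410]
  [  0.0861    1.0843    0.1475    0.0990    0.1868    0.1517]
  [  0.0985    0.1681    1.1672    0.1285    0.1756    0.0474]
  [  0.1083    0.1785    0.1046    1.1813    0.1655    0.0481]
  [  0.1403    0.0834    0.0682    0.1060    1.0720    0.0758]
  [  0.0684    0.0986    0.0699    0.1461    0.1236    1.1723]
Total output x = L · d:
  x_0 = 1.0890·75 + 0.1534·90 + 0.1407·97 + 0.1529·84 + 0.1002·47 + 0.0410·50 = 128.7412
  x_1 = 0.0861·75 + 1.0843·90 + 0.1475·97 + 0.0990·84 + 0.1868·47 + 0.1517·50 = 143.0317
  x_2 = 0.0985·75 + 0.1681·90 + 1.1672·97 + 0.1285·84 + 0.1756·47 + 0.0474·50 = 157.1430
  x_3 = 0.1083·75 + 0.1785·90 + 0.1046·97 + 1.1813·84 + 0.1655·47 + 0.0481·50 = 143.7420
  x_4 = 0.1403·75 + 0.0834·90 + 0.0682·97 + 0.1060·84 + 1.0720·47 + 0.0758·50 = 87.7273
  x_5 = 0.0684·75 + 0.0986·90 + 0.0699·97 + 0.1461·84 + 0.1236·47 + 1.1723·50 = 97.4779
Δx_3 = L[3,5] · Δd_5 = 0.0481 · 11 = 0.5291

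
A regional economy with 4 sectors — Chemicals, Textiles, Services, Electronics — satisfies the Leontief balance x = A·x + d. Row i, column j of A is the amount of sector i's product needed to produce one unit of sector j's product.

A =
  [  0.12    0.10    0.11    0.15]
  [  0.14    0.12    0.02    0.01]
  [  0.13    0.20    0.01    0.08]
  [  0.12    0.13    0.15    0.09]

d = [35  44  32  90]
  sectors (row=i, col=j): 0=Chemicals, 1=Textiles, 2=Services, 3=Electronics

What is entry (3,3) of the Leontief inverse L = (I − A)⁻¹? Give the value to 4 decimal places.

L[3,3] = 1.1570

Form M = I − A:
  [  0.88   -0.10   -0.11   -0.15]
  [ -0.14    0.88   -0.02   -0.01]
  [ -0.13   -0.20    0.99   -0.08]
  [ -0.12   -0.13   -0.15    0.91]
Leontief inverse L = M⁻¹:
  [  1.2256    0.2112    0.1737    0.2196]
  [  0.2026    1.1792    0.0541    0.0511]
  [  0.2202    0.2856    1.0604    0.1327]
  [  0.2268    0.2434    0.2054    1.1570]
Total output x = L · d:
  x_0 = 1.2256·35 + 0.2112·44 + 0.1737·32 + 0.2196·90 = 77.5113
  x_1 = 0.2026·35 + 1.1792·44 + 0.0541·32 + 0.0511·90 = 65.3046
  x_2 = 0.2202·35 + 0.2856·44 + 1.0604·32 + 0.1327·90 = 66.1473
  x_3 = 0.2268·35 + 0.2434·44 + 0.2054·32 + 1.1570·90 = 129.3550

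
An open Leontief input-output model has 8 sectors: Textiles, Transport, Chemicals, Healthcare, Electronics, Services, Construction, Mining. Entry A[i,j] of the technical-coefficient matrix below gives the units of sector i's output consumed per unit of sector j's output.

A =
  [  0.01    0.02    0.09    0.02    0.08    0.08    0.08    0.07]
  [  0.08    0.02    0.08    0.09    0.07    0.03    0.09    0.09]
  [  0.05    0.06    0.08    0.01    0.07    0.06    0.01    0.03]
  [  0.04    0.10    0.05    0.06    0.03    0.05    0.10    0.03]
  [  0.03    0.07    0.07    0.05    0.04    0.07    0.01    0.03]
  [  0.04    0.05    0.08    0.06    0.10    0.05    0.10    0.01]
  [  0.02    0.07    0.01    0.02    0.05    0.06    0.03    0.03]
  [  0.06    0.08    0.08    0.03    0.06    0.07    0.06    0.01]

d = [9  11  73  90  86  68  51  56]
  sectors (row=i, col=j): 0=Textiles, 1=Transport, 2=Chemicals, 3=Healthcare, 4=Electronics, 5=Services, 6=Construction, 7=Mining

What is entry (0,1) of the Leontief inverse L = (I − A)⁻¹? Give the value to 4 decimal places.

Form M = I − A:
  [  0.99   -0.02   -0.09   -0.02   -0.08   -0.08   -0.08   -0.07]
  [ -0.08    0.98   -0.08   -0.09   -0.07   -0.03   -0.09   -0.09]
  [ -0.05   -0.06    0.92   -0.01   -0.07   -0.06   -0.01   -0.03]
  [ -0.04   -0.10   -0.05    0.94   -0.03   -0.05   -0.10   -0.03]
  [ -0.03   -0.07   -0.07   -0.05    0.96   -0.07   -0.01   -0.03]
  [ -0.04   -0.05   -0.08   -0.06   -0.10    0.95   -0.10   -0.01]
  [ -0.02   -0.07   -0.01   -0.02   -0.05   -0.06    0.97   -0.03]
  [ -0.06   -0.08   -0.08   -0.03   -0.06   -0.07   -0.06    0.99]
Leontief inverse L = M⁻¹:
  [  1.0417    0.0668    0.1406    0.0504    0.1286    0.1253    0.1188    0.0943]
  [  0.1171    1.0781    0.1416    0.1265    0.1268    0.0869    0.1421    0.1234]
  [  0.0778    0.0953    1.1273    0.0378    0.1128    0.0980    0.0455    0.0553]
  [  0.0742    0.1457    0.1009    1.0959    0.0799    0.0948    0.1481    0.0626]
  [  0.0593    0.1074    0.1165    0.0800    1.0826    0.1070    0.0499    0.0553]
  [  0.0730    0.0998    0.1331    0.0950    0.1505    1.0985    0.1438    0.0412]
  [  0.0427    0.0987    0.0452    0.0451    0.0832    0.0888    1.0619    0.0503]
  [  0.0925    0.1228    0.1333    0.0638    0.1109    0.1149    0.1044    1.0415]
Total output x = L · d:
  x_0 = 1.0417·9 + 0.0668·11 + 0.1406·73 + 0.0504·90 + 0.1286·86 + 0.1253·68 + 0.1188·51 + 0.0943·56 = 55.8389
  x_1 = 0.1171·9 + 1.0781·11 + 0.1416·73 + 0.1265·90 + 0.1268·86 + 0.0869·68 + 0.1421·51 + 0.1234·56 = 65.6037
  x_2 = 0.0778·9 + 0.0953·11 + 1.1273·73 + 0.0378·90 + 0.1128·86 + 0.0980·68 + 0.0455·51 + 0.0553·56 = 109.2214
  x_3 = 0.0742·9 + 0.1457·11 + 0.1009·73 + 1.0959·90 + 0.0799·86 + 0.0948·68 + 0.1481·51 + 0.0626·56 = 132.6413
  x_4 = 0.0593·9 + 0.1074·11 + 0.1165·73 + 0.0800·90 + 1.0826·86 + 0.1070·68 + 0.0499·51 + 0.0553·56 = 123.4439
  x_5 = 0.0730·9 + 0.0998·11 + 0.1331·73 + 0.0950·90 + 0.1505·86 + 1.0985·68 + 0.1438·51 + 0.0412·56 = 117.3056
  x_6 = 0.0427·9 + 0.0987·11 + 0.0452·73 + 0.0451·90 + 0.0832·86 + 0.0888·68 + 1.0619·51 + 0.0503·56 = 78.9942
  x_7 = 0.0925·9 + 0.1228·11 + 0.1333·73 + 0.0638·90 + 0.1109·86 + 0.1149·68 + 0.1044·51 + 1.0415·56 = 98.6599

L[0,1] = 0.0668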